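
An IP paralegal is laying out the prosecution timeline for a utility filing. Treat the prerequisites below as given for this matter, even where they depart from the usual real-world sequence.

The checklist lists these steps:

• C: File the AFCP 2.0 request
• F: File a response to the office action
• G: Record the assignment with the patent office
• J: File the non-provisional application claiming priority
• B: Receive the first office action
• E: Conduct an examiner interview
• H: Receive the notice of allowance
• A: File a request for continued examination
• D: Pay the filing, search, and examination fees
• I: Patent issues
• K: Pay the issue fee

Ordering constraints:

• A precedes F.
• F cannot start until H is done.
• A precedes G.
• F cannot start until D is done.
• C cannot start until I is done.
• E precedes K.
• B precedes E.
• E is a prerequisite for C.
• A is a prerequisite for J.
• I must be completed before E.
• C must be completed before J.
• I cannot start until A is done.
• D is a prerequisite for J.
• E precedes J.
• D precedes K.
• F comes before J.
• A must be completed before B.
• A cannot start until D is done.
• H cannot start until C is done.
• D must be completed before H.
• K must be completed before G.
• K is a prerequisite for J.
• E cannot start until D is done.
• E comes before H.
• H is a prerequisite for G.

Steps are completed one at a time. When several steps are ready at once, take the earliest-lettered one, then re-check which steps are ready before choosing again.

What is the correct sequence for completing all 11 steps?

D A B I E C H F K G J

Only D has no prerequisites, so it is first.
A needed D, now all done → A.
Now B and I have their prerequisites met. B has the earlier label, so B next.
I needed A, now all done → I.
E needed B, D and I, now all done → E.
C and K are both available; C has the earlier label → C.
H and K are both available; H has the earlier label → H.
Now F and K have their prerequisites met. F has the earlier label, so F next.
That leaves K as the only ready step → K.
Ready: G and J. G has the earlier label → G.
Next only J has its prerequisites met → J.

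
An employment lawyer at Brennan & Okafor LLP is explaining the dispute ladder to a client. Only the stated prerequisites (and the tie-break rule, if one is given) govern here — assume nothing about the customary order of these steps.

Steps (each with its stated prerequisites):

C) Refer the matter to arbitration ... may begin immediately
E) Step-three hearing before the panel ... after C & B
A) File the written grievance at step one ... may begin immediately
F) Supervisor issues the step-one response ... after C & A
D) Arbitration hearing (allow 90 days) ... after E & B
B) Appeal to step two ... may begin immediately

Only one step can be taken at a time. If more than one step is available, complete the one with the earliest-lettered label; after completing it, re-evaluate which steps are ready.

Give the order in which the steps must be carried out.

A, B, C, E, D, F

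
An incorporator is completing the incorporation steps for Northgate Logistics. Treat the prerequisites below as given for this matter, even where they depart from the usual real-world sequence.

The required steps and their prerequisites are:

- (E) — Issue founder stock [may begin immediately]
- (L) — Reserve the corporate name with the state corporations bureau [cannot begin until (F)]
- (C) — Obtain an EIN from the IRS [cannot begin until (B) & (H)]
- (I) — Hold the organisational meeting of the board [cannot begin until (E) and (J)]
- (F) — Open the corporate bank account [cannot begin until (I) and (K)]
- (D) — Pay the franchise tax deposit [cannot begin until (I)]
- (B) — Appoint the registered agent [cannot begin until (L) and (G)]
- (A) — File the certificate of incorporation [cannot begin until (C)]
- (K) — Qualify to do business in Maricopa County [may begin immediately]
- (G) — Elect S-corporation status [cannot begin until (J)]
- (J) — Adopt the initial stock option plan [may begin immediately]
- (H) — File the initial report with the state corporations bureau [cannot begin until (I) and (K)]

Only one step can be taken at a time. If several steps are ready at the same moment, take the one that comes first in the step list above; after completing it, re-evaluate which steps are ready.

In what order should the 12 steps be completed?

Nothing is required for (E), (K) and (J). (E) is listed earlier → (E) first.
Now (K) and (J) have their prerequisites met. (K) is listed earlier, so (K) next.
(J) is the only step now ready → (J).
Ready: (I) and (G). (I) is listed earlier → (I).
Now (F), (D), (G) and (H) have their prerequisites met. (F) is listed earlier, so (F) next.
(L) now also ready, so the ready set is {(L), (D), (G), (H)}; (L) is listed earlier → (L).
Now (D), (G) and (H) have their prerequisites met. (D) is listed earlier, so (D) next.
(G) and (H) are both available; (G) is listed earlier → (G).
Now (B) and (H) have their prerequisites met. (B) is listed earlier, so (B) next.
(H) needed (I) and (K), now all done → (H).
(C) is the only step now ready → (C).
(A) needed (C), now all done → (A).

(E) (K) (J) (I) (F) (L) (D) (G) (B) (H) (C) (A)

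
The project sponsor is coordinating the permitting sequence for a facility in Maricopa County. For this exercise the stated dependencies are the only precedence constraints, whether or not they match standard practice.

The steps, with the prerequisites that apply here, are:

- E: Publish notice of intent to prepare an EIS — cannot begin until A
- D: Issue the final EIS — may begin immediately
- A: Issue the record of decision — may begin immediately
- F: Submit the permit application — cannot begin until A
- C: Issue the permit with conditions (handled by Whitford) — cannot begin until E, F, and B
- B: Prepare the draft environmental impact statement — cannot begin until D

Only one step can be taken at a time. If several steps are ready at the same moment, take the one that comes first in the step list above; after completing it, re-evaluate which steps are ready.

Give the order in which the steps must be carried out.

D A E F B C

Nothing is required for D and A. D is listed earlier → D first.
B now also ready, so the ready set is {A, B}; A is listed earlier → A.
E, F and B are all available; E is listed earlier → E.
F and B are both available; F is listed earlier → F.
B is the only step now ready → B.
Next only C has its prerequisites met → C.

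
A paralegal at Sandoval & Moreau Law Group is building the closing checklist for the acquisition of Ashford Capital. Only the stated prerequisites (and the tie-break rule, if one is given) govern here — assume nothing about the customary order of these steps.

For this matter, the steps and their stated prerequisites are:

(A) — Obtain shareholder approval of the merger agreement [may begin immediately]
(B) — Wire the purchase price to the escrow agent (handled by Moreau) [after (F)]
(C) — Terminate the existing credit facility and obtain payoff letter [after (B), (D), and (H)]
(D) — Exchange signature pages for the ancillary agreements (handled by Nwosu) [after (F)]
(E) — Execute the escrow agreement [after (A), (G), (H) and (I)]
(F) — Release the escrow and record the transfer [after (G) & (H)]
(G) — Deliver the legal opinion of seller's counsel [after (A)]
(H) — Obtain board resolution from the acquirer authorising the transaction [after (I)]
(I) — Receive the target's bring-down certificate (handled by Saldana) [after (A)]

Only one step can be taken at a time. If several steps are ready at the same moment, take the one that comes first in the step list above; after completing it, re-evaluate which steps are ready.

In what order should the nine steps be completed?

(A) has no prerequisites → (A) first.
(G) and (I) are both available; (G) is listed earlier → (G).
(I) needed (A), now all done → (I).
(H) is the only step now ready → (H).
(E) and (F) are both available; (E) is listed earlier → (E).
(F) needed (G) and (H), now all done → (F).
(B) and (D) are both available; (B) is listed earlier → (B).
(D) needed (F), now all done → (D).
Next only (C) has its prerequisites met → (C).

(A), (G), (I), (H), (E), (F), (B), (D), (C)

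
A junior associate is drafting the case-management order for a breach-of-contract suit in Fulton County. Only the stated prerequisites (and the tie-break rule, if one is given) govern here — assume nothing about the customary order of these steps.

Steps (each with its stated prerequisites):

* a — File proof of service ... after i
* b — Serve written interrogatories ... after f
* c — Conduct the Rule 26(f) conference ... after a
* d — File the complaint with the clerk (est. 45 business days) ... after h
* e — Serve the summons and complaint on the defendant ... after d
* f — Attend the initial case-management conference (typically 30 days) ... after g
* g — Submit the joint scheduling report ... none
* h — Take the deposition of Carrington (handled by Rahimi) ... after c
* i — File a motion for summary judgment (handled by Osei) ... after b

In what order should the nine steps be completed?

g is the only step with nothing outstanding, so it goes first.
f needed g, now all done → f.
b is the only step now ready → b.
Next only i has its prerequisites met → i.
a is the only step now ready → a.
c is the only step now ready → c.
That leaves h as the only ready step → h.
Next only d has its prerequisites met → d.
Next only e has its prerequisites met → e.

g → f → b → i → a → c → h → d → e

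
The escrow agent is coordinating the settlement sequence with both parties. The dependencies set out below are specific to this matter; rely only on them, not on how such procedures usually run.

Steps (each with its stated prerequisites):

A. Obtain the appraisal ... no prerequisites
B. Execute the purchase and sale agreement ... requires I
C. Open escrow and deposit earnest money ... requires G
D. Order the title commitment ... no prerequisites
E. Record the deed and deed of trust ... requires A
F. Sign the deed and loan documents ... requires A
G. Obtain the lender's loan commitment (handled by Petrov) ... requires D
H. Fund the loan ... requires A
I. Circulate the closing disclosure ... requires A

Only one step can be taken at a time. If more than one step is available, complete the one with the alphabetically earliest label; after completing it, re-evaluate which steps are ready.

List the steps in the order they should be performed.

A, D, E, F, G, C, H, I, B

Nothing is required for A and D. A has the earlier label → A first.
E, F, H and I now also ready, so the ready set is {D, E, F, H, I}; D has the earlier label → D.
E, F, G, H and I are all available; E has the earlier label → E.
Ready: F, G, H and I. F has the earlier label → F.
Ready: G, H and I. G has the earlier label → G.
C now also ready, so the ready set is {C, H, I}; C has the earlier label → C.
Now H and I have their prerequisites met. H has the earlier label, so H next.
I needed A, now all done → I.
Next only B has its prerequisites met → B.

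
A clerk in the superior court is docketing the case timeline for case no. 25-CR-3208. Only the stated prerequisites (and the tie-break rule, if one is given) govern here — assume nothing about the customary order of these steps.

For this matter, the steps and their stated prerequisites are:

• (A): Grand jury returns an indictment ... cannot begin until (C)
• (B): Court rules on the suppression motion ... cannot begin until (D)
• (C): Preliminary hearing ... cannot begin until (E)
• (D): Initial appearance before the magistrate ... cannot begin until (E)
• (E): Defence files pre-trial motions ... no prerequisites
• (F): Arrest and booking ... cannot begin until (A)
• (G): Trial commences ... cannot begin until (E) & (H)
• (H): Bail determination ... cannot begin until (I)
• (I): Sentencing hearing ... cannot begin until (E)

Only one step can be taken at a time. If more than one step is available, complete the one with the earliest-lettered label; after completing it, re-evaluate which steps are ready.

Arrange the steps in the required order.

Only (E) has no prerequisites, so it is first.
Ready: (C), (D) and (I). (C) has the earlier label → (C).
(A) now also ready, so the ready set is {(A), (D), (I)}; (A) has the earlier label → (A).
Now (D), (F) and (I) have their prerequisites met. (D) has the earlier label, so (D) next.
Now (B), (F) and (I) have their prerequisites met. (B) has the earlier label, so (B) next.
Ready: (F) and (I). (F) has the earlier label → (F).
Next only (I) has its prerequisites met → (I).
(H) needed (I), now all done → (H).
Next only (G) has its prerequisites met → (G).

(E) → (C) → (A) → (D) → (B) → (F) → (I) → (H) → (G)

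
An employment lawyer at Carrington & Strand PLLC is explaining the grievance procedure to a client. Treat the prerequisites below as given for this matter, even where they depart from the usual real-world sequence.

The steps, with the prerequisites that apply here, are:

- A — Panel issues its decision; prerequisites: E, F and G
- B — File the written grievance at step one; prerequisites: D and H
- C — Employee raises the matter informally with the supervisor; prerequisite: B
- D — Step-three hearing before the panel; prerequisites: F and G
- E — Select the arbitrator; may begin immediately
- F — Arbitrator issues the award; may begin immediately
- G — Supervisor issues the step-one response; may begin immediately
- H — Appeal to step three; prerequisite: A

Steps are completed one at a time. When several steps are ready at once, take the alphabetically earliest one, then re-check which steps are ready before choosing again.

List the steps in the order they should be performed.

E, F, G, A, D, H, B, C

Nothing is required for E, F and G. E has the earlier label → E first.
Now F and G have their prerequisites met. F has the earlier label, so F next.
That leaves G as the only ready step → G.
Now A and D have their prerequisites met. A has the earlier label, so A next.
H now also ready, so the ready set is {D, H}; D has the earlier label → D.
H needed A, now all done → H.
B needed D and H, now all done → B.
C needed B, now all done → C.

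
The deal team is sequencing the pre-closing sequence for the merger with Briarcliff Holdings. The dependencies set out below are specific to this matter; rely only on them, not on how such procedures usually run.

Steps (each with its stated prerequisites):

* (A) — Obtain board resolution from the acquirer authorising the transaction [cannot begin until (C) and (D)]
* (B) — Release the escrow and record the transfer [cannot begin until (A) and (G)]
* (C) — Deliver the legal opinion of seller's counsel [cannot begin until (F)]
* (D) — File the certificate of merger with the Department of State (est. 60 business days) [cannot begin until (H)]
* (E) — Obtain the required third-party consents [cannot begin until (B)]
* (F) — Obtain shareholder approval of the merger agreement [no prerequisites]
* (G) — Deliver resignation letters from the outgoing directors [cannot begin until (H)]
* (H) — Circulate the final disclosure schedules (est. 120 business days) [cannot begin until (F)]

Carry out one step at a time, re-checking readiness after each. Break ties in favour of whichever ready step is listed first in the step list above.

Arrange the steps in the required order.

(F), (C), (H), (D), (A), (G), (B), (E)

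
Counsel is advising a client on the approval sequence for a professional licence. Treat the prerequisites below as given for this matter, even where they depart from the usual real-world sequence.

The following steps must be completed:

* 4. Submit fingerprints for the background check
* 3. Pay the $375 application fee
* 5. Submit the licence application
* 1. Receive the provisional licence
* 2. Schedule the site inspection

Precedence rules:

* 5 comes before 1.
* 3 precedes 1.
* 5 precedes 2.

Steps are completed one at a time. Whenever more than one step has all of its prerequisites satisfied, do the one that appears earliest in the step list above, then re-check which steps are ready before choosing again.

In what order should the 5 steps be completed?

4, 3 and 5 have no prerequisites; 4 is listed earlier, so 4 is first.
Ready: 3 and 5. 3 is listed earlier → 3.
That leaves 5 as the only ready step → 5.
Now 1 and 2 have their prerequisites met. 1 is listed earlier, so 1 next.
That leaves 2 as the only ready step → 2.

4, 3, 5, 1, 2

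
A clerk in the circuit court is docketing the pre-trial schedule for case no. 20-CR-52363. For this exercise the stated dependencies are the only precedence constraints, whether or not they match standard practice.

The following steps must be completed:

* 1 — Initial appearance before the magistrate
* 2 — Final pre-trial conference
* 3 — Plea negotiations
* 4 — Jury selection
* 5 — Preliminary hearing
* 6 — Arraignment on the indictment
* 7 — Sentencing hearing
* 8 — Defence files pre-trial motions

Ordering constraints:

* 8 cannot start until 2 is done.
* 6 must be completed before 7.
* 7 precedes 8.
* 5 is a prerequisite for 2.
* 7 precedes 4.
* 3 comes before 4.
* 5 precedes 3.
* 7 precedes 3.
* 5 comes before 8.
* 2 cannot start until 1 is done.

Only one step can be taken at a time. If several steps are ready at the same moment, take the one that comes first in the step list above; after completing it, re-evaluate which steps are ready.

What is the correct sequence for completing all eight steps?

1 5 2 6 7 3 4 8

1, 5 and 6 have no prerequisites; 1 is listed earlier, so 1 is first.
5 and 6 are both available; 5 is listed earlier → 5.
Ready: 2 and 6. 2 is listed earlier → 2.
That leaves 6 as the only ready step → 6.
7 needed 6, now all done → 7.
Now 3 and 8 have their prerequisites met. 3 is listed earlier, so 3 next.
Ready: 4 and 8. 4 is listed earlier → 4.
8 needed 2, 5 and 7, now all done → 8.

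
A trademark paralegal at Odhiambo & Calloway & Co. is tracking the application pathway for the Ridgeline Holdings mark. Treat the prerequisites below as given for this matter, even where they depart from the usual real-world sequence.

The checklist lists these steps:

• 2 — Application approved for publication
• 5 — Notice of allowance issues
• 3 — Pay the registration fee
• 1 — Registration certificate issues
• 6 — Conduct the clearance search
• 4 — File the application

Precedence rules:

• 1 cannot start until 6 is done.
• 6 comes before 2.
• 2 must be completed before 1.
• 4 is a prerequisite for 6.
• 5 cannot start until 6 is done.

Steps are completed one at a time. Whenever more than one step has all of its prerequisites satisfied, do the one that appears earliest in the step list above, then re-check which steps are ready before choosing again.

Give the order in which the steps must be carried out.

3 → 4 → 6 → 2 → 5 → 1

3 and 4 have no prerequisites; 3 is listed earlier, so 3 is first.
Next only 4 has its prerequisites met → 4.
6 is the only step now ready → 6.
Ready: 2 and 5. 2 is listed earlier → 2.
Now 5 and 1 have their prerequisites met. 5 is listed earlier, so 5 next.
Next only 1 has its prerequisites met → 1.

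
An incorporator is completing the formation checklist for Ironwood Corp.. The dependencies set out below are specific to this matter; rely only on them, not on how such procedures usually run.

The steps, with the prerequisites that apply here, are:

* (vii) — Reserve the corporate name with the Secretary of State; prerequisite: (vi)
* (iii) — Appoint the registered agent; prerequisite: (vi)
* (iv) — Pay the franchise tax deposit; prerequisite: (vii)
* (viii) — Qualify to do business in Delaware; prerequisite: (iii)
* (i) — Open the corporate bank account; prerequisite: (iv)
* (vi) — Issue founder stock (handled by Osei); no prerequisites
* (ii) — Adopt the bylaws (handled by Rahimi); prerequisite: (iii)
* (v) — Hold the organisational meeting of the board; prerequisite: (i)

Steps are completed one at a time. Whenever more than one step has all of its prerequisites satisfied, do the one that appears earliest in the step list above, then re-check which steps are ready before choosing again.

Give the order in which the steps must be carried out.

Only (vi) has no prerequisites, so it is first.
Ready: (vii) and (iii). (vii) is listed earlier → (vii).
Now (iii) and (iv) have their prerequisites met. (iii) is listed earlier, so (iii) next.
Now (iv), (viii) and (ii) have their prerequisites met. (iv) is listed earlier, so (iv) next.
(viii), (i) and (ii) are all available; (viii) is listed earlier → (viii).
Ready: (i) and (ii). (i) is listed earlier → (i).
Now (ii) and (v) have their prerequisites met. (ii) is listed earlier, so (ii) next.
Next only (v) has its prerequisites met → (v).

(vi), (vii), (iii), (iv), (viii), (i), (ii), (v)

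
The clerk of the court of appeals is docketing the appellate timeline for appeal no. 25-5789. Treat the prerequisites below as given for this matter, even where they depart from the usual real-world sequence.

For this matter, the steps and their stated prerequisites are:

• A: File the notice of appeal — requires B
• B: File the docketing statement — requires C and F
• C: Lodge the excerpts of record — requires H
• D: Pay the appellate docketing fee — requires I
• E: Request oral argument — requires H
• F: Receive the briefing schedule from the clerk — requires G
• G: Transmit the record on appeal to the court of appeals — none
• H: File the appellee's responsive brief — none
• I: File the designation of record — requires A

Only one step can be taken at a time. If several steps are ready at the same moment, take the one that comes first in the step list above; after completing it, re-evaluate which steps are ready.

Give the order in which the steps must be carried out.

G, F, H, C, B, A, E, I, D

G and H have no prerequisites; G is listed earlier, so G is first.
Now F and H have their prerequisites met. F is listed earlier, so F next.
H is the only step now ready → H.
C and E are both available; C is listed earlier → C.
B and E are both available; B is listed earlier → B.
Now A and E have their prerequisites met. A is listed earlier, so A next.
I now also ready, so the ready set is {E, I}; E is listed earlier → E.
That leaves I as the only ready step → I.
Next only D has its prerequisites met → D.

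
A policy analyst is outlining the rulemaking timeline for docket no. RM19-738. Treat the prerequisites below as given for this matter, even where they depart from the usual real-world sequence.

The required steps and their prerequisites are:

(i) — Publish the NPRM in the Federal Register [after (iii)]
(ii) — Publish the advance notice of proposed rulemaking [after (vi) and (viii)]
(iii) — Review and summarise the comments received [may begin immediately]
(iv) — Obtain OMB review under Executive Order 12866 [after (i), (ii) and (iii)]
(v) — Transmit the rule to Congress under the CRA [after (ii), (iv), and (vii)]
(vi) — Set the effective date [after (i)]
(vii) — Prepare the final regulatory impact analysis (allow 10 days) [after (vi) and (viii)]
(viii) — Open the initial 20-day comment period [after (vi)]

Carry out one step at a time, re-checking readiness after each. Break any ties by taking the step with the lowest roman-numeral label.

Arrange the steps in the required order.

(iii) (i) (vi) (viii) (ii) (iv) (vii) (v)

(iii) has no prerequisites → (iii) first.
That leaves (i) as the only ready step → (i).
Next only (vi) has its prerequisites met → (vi).
(viii) needed (vi), now all done → (viii).
(ii) and (vii) are both available; (ii) has the earlier label → (ii).
(iv) now also ready, so the ready set is {(iv), (vii)}; (iv) has the earlier label → (iv).
(vii) needed (vi) and (viii), now all done → (vii).
(v) is the only step now ready → (v).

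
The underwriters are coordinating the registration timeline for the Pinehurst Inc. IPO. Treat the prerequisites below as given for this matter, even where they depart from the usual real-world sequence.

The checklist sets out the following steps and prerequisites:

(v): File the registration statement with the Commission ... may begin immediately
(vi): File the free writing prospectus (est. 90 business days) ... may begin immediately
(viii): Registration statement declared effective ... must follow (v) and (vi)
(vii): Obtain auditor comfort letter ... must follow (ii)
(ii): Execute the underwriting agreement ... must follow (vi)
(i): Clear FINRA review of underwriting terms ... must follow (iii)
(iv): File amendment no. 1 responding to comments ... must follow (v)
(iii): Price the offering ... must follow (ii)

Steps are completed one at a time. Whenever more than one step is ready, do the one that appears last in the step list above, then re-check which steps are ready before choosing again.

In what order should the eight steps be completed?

Nothing is required for (vi) and (v). (vi) is listed later → (vi) first.
(ii) now also ready, so the ready set is {(ii), (v)}; (ii) is listed later → (ii).
(iii) and (vii) now also ready, so the ready set is {(iii), (vii), (v)}; (iii) is listed later → (iii).
(i) now also ready, so the ready set is {(i), (vii), (v)}; (i) is listed later → (i).
Ready: (vii) and (v). (vii) is listed later → (vii).
Next only (v) has its prerequisites met → (v).
Ready: (iv) and (viii). (iv) is listed later → (iv).
(viii) is the only step now ready → (viii).

(vi), (ii), (iii), (i), (vii), (v), (iv), (viii)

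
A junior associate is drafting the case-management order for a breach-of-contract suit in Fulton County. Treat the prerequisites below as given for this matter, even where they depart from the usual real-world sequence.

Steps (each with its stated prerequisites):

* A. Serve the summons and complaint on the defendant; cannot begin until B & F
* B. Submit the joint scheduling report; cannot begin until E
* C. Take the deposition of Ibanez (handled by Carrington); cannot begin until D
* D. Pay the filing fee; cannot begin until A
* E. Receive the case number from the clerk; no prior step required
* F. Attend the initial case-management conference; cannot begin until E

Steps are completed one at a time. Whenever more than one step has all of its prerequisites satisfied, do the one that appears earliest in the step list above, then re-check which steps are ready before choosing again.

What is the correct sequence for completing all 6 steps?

E has no prerequisites → E first.
B and F are both available; B is listed earlier → B.
Next only F has its prerequisites met → F.
A needed B and F, now all done → A.
That leaves D as the only ready step → D.
C needed D, now all done → C.

E → B → F → A → D → C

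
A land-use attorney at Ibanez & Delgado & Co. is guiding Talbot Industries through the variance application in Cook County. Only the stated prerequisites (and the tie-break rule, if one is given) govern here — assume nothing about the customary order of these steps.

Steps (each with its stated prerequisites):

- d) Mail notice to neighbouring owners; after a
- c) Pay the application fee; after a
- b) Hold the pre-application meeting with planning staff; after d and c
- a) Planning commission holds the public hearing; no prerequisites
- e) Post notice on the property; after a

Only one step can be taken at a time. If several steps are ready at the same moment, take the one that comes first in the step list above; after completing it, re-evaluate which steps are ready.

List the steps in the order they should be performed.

a is the only step with nothing outstanding, so it goes first.
Now d, c and e have their prerequisites met. d is listed earlier, so d next.
c and e are both available; c is listed earlier → c.
b and e are both available; b is listed earlier → b.
e needed a, now all done → e.

a d c b e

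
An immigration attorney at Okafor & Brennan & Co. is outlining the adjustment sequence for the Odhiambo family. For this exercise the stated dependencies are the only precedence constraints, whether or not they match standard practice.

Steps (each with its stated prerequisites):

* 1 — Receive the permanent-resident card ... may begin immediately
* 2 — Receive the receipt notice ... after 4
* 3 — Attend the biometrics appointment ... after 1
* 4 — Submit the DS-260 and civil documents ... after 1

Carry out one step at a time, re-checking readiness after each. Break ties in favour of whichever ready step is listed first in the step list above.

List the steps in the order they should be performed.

1 has no prerequisites → 1 first.
Now 3 and 4 have their prerequisites met. 3 is listed earlier, so 3 next.
Next only 4 has its prerequisites met → 4.
2 is the only step now ready → 2.

1, 3, 4, 2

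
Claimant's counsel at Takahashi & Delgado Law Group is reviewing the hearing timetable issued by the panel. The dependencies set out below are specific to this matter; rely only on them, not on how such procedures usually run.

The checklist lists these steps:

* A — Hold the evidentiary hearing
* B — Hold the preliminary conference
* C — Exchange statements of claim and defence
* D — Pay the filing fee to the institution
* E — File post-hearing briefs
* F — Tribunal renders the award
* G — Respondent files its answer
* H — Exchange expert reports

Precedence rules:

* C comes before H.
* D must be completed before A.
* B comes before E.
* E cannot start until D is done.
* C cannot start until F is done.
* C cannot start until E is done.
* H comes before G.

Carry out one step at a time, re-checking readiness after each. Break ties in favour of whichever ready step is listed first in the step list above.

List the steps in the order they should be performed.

B D A E F C H G

B, D and F have no prerequisites; B is listed earlier, so B is first.
Ready: D and F. D is listed earlier → D.
A and E now also ready, so the ready set is {A, E, F}; A is listed earlier → A.
Now E and F have their prerequisites met. E is listed earlier, so E next.
F is the only step now ready → F.
C needed E and F, now all done → C.
H needed C, now all done → H.
G needed H, now all done → G.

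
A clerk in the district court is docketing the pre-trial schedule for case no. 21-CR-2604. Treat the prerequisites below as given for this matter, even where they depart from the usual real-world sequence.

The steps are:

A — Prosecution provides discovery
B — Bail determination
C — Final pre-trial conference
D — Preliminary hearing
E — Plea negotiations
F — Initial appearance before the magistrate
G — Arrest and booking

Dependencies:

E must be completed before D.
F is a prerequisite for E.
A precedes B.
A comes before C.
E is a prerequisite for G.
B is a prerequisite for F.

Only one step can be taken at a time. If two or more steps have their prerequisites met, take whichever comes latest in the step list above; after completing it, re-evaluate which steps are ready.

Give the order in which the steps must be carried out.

A C B F E G D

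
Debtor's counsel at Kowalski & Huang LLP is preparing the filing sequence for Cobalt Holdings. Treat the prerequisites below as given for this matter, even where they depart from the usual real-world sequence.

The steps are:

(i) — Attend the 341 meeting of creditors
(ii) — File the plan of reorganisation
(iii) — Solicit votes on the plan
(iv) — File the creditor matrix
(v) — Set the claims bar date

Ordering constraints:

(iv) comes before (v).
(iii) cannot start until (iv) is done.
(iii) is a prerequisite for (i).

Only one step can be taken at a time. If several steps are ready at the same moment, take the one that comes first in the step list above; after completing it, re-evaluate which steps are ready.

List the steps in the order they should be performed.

Nothing is required for (ii) and (iv). (ii) is listed earlier → (ii) first.
Next only (iv) has its prerequisites met → (iv).
(iii) and (v) are both available; (iii) is listed earlier → (iii).
(i) now also ready, so the ready set is {(i), (v)}; (i) is listed earlier → (i).
(v) needed (iv), now all done → (v).

(ii) → (iv) → (iii) → (i) → (v)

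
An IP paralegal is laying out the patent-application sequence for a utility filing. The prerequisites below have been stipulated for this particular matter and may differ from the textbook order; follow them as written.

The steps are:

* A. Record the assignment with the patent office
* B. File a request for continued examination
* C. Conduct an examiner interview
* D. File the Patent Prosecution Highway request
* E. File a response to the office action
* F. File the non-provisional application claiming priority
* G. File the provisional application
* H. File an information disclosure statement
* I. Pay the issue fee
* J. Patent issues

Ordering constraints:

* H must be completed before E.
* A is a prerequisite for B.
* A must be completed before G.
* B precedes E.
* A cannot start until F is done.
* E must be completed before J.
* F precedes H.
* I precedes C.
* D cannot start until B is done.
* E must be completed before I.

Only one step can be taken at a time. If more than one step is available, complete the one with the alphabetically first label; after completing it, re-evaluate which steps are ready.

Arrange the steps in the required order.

F → A → B → D → G → H → E → I → C → J

F is the only step with nothing outstanding, so it goes first.
Ready: A and H. A has the earlier label → A.
B, G and H are all available; B has the earlier label → B.
Now D, G and H have their prerequisites met. D has the earlier label, so D next.
Ready: G and H. G has the earlier label → G.
H is the only step now ready → H.
That leaves E as the only ready step → E.
Ready: I and J. I has the earlier label → I.
C and J are both available; C has the earlier label → C.
J needed E, now all done → J.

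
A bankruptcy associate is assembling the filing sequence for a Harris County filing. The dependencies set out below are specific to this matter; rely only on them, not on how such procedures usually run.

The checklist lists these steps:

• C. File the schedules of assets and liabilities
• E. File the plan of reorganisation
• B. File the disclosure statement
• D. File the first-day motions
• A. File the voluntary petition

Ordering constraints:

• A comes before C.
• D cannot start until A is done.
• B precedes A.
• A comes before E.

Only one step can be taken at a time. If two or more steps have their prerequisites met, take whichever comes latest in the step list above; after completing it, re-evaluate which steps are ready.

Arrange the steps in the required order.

B is the only step with nothing outstanding, so it goes first.
Next only A has its prerequisites met → A.
Now D, E and C have their prerequisites met. D is listed later, so D next.
Now E and C have their prerequisites met. E is listed later, so E next.
Next only C has its prerequisites met → C.

B → A → D → E → C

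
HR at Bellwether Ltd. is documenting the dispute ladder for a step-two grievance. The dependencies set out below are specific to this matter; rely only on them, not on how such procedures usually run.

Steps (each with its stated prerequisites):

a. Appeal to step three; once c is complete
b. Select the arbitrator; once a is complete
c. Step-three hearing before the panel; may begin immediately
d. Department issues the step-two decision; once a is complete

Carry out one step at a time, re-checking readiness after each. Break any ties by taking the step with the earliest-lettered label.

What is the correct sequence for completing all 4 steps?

c, a, b, d

Only c has no prerequisites, so it is first.
Next only a has its prerequisites met → a.
Ready: b and d. b has the earlier label → b.
d needed a, now all done → d.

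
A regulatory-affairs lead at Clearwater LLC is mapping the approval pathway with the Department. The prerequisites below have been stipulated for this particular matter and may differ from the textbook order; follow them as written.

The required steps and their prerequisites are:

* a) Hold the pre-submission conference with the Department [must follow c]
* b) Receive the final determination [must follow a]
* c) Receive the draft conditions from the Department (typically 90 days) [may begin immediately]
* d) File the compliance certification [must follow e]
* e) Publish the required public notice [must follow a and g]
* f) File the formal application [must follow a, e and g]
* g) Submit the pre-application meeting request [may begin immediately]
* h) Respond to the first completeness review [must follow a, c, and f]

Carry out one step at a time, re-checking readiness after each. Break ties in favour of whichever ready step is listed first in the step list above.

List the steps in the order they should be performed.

c and g have no prerequisites; c is listed earlier, so c is first.
a now also ready, so the ready set is {a, g}; a is listed earlier → a.
b and g are both available; b is listed earlier → b.
That leaves g as the only ready step → g.
e is the only step now ready → e.
d and f are both available; d is listed earlier → d.
That leaves f as the only ready step → f.
h needed a, c and f, now all done → h.

c, a, b, g, e, d, f, h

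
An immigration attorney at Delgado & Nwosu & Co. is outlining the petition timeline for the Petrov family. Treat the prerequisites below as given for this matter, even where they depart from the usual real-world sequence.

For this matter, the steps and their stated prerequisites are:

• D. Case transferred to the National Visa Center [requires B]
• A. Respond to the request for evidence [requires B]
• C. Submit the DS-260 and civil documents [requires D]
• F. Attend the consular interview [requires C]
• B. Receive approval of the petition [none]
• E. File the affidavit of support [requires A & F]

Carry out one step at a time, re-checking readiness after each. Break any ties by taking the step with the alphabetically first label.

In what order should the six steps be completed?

Only B has no prerequisites, so it is first.
A and D are both available; A has the earlier label → A.
Next only D has its prerequisites met → D.
C needed D, now all done → C.
F is the only step now ready → F.
E needed A and F, now all done → E.

B A D C F E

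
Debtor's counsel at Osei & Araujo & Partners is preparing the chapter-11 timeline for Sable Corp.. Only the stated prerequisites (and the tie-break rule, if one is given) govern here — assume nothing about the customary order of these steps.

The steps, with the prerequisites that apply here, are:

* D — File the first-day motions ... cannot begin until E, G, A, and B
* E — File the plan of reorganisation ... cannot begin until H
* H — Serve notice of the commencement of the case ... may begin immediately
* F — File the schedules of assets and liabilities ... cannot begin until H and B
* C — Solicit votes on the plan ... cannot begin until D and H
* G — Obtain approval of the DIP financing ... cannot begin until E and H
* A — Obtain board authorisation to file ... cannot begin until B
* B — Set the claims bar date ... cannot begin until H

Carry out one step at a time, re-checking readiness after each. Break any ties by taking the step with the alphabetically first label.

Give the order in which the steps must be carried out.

H B A E F G D C

Only H has no prerequisites, so it is first.
B and E are both available; B has the earlier label → B.
Now A, E and F have their prerequisites met. A has the earlier label, so A next.
Ready: E and F. E has the earlier label → E.
Ready: F and G. F has the earlier label → F.
G needed E and H, now all done → G.
D is the only step now ready → D.
C is the only step now ready → C.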